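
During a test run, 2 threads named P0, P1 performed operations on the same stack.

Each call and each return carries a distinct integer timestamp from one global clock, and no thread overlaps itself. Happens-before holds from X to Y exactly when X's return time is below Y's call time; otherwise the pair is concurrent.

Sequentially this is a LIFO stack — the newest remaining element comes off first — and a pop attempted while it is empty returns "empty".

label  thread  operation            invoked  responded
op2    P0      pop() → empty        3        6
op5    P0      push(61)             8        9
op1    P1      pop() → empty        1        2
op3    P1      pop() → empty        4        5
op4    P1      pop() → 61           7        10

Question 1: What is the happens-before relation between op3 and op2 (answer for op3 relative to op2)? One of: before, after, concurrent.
concurrent

op3 spans [4,5], op2 spans [3,6]
the intervals overlap in both directions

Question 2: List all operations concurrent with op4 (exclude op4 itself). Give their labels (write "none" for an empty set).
op5

overlap test against op4 [7,10]: concurrent iff the interval meets 7..10
op1 [1,2]: before
op2 [3,6]: before
op3 [4,5]: before
op5 [8,9]: concurrent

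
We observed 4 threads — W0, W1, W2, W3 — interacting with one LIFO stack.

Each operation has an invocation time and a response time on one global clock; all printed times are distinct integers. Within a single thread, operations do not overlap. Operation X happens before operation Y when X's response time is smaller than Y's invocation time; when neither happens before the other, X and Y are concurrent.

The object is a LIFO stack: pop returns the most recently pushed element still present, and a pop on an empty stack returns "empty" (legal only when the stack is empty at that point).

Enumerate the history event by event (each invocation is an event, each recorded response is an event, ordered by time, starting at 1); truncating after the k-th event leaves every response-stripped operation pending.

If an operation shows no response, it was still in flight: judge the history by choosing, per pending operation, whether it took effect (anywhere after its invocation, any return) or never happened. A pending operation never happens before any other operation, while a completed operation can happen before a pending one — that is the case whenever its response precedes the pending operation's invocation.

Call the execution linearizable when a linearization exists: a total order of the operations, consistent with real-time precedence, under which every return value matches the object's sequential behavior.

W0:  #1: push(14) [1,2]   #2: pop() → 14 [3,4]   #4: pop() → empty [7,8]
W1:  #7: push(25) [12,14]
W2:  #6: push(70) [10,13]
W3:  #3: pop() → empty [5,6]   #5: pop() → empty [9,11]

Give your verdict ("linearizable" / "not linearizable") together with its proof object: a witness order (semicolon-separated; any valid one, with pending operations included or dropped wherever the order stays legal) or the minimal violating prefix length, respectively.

linearizable — witness: #1; #2; #3; #4; #5; #6; #7

step 1: #1 push(14) — stack <14>
step 2: #2 pop() → 14 — stack <>
step 3: #3 pop() → empty — stack <>
step 4: #4 pop() → empty — stack <>
step 5: #5 pop() → empty — stack <>
step 6: #6 push(70) — stack <70>
step 7: #7 push(25) — stack <70,25>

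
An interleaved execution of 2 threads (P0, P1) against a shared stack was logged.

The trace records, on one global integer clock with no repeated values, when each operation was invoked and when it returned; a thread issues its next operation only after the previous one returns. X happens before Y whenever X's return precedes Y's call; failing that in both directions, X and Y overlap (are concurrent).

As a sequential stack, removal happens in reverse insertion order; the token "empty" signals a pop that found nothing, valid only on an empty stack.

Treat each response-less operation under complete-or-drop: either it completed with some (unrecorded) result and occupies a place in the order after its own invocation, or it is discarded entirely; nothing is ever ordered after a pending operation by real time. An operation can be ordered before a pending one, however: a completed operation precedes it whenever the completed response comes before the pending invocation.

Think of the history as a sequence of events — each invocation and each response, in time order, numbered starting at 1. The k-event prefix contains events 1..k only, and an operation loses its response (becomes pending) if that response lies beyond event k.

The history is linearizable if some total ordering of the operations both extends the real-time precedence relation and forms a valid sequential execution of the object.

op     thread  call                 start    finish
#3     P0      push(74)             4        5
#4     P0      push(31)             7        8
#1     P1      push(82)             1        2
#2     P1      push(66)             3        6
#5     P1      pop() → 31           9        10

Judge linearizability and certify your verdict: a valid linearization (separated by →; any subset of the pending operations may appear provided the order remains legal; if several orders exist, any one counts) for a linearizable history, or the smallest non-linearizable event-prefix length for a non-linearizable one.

linearizable — witness: #1 → #2 → #3 → #4 → #5

1. #1 push(82), leaving stack <82>
2. #2 push(66), leaving stack <82,66>
3. #3 push(74), leaving stack <82,66,74>
4. #4 push(31), leaving stack <82,66,74,31>
5. #5 pop() → 31, leaving stack <82,66,74>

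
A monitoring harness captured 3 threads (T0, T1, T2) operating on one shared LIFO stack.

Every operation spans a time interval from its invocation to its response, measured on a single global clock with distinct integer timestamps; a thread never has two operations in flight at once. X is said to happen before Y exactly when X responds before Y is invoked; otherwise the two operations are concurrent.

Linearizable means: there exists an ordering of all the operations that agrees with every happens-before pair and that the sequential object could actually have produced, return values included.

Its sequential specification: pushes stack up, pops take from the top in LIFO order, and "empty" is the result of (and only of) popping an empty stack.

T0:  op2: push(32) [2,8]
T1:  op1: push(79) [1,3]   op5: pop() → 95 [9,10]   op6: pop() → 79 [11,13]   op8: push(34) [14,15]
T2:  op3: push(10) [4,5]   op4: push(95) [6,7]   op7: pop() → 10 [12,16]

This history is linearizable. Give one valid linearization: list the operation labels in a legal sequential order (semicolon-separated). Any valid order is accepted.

op2; op1; op3; op4; op5; op7; op6; op8

step 1: op2 push(32) — stack <32>
step 2: op1 push(79) — stack <32,79>
step 3: op3 push(10) — stack <32,79,10>
step 4: op4 push(95) — stack <32,79,10,95>
step 5: op5 pop() → 95 — stack <32,79,10>
step 6: op7 pop() → 10 — stack <32,79>
step 7: op6 pop() → 79 — stack <32>
step 8: op8 push(34) — stack <32,34>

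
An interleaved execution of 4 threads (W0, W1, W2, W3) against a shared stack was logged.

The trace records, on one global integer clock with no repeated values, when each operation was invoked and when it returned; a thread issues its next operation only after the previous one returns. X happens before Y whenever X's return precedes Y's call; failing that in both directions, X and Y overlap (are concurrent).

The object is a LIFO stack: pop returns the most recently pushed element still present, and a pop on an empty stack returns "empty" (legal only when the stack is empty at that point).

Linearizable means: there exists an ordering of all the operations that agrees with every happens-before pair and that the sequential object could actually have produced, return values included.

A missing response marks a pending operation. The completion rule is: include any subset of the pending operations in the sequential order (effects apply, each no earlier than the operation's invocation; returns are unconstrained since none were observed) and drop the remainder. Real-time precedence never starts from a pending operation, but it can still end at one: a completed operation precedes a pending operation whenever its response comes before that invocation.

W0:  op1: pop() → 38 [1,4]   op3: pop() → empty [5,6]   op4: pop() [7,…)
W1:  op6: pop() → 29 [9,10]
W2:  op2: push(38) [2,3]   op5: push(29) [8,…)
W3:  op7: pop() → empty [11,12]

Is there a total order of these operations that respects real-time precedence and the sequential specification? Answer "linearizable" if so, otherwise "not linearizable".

linearizable

one valid linearization: op2, op1, op3, op4, op5, op6, op7
after step 1 (op2 push(38)): stack <38>
after step 2 (op1 pop() → 38): stack <>
after step 3 (op3 pop() → empty): stack <>
after step 4 (op4 pop() (pending, included)): stack <>
after step 5 (op5 push(29) (pending, included)): stack <29>
after step 6 (op6 pop() → 29): stack <>
after step 7 (op7 pop() → empty): stack <>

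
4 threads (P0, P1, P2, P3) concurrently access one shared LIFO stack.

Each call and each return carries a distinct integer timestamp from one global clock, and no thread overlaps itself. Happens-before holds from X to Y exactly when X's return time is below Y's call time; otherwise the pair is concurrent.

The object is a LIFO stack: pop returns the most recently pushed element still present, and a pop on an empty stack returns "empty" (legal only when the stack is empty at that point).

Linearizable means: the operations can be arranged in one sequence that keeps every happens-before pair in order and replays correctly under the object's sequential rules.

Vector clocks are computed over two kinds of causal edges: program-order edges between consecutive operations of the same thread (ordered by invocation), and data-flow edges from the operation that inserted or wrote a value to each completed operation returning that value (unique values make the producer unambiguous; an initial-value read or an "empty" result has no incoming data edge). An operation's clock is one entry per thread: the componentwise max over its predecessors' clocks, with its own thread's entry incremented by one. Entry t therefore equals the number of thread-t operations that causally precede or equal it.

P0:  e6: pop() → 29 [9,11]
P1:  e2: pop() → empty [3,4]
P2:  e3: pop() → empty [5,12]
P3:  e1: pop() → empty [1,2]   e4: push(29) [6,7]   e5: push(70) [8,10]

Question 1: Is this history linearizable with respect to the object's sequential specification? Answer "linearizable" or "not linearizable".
one valid linearization: e1, e2, e3, e4, e6, e5
step 1: e1 pop() → empty — stack <>
step 2: e2 pop() → empty — stack <>
step 3: e3 pop() → empty — stack <>
step 4: e4 push(29) — stack <29>
step 5: e6 pop() → 29 — stack <>
step 6: e5 push(70) — stack <70>

linearizable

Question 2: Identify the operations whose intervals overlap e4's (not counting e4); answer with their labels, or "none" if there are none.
overlap test against e4 [6,7]: concurrent iff the interval meets 6..7
e1 [1,2]: before
e2 [3,4]: before
e3 [5,12]: concurrent
e5 [8,10]: after
e6 [9,11]: after

e3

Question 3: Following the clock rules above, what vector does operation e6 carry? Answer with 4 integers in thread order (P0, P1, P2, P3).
invoked at 1, e1 has no predecessors; its own P3 bump gives (0, 0, 0, 1)
invoked at 5, e3 has no predecessors; its own P2 bump gives (0, 0, 1, 0)
invoked at 3, e2 has no predecessors; its own P1 bump gives (0, 1, 0, 0)
invoked at 6, e4 merges VC(e1)=(0, 0, 0, 1) and bumps P3's slot → (0, 0, 0, 2)
invoked at 8, e5 merges VC(e4)=(0, 0, 0, 2) and bumps P3's slot → (0, 0, 0, 3)
invoked at 9, e6 merges VC(e4)=(0, 0, 0, 2) and bumps P0's slot → (1, 0, 0, 2)
target: VC(e6) = (1, 0, 0, 2)

(1, 0, 0, 2)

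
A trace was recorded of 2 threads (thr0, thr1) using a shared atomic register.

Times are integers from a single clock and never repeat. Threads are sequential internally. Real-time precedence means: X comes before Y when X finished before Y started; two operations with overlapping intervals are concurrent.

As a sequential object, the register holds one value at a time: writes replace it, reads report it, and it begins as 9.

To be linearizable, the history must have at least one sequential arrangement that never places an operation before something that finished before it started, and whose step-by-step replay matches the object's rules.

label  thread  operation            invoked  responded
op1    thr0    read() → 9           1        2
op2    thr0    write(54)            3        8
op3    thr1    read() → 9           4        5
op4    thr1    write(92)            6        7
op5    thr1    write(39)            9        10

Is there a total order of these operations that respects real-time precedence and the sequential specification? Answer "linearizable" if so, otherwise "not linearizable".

linearizable

a witness: op1, op3, op2, op4, op5
step 1: op1 read() → 9 — value 9
step 2: op3 read() → 9 — value 9
step 3: op2 write(54) — value 54
step 4: op4 write(92) — value 92
step 5: op5 write(39) — value 39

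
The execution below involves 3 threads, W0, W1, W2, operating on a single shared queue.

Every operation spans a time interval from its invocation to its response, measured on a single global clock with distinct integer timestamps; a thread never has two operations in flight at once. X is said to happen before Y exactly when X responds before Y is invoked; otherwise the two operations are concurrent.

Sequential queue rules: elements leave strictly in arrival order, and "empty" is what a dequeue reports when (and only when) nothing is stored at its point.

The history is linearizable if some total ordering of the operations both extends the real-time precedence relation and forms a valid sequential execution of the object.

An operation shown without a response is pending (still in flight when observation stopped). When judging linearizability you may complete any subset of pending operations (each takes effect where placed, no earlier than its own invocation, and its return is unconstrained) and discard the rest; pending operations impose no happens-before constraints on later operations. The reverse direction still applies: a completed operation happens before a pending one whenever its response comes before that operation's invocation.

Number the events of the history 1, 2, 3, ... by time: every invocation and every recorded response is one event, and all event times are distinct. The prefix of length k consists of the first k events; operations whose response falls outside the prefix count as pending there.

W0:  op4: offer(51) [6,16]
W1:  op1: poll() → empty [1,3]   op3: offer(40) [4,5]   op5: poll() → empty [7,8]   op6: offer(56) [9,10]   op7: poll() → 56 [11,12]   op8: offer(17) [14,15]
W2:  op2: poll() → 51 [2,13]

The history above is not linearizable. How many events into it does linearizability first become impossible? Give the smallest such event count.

events 1..12 are still linearizable — one witness is op1, op3, op2, op5, op6, op4, op7:
1. op1 poll() → empty, leaving queue <>
2. op3 offer(40), leaving queue <40>
3. op2 poll() (pending, included), leaving queue <>
4. op5 poll() → empty, leaving queue <>
5. op6 offer(56), leaving queue <56>
6. op4 offer(51) (pending, included), leaving queue <56,51>
7. op7 poll() → 56, leaving queue <51>
once event 13 joins (op2's response, time 13), exhaustive search finds no witness
including or dropping the 1 pending operation (op4) in any combination fails
e.g. op1, op2, op3, op5, op6, op7 (pending dropped): illegal at step 2, since op2 poll() → 51 cannot apply there
e.g. op1, op3, op2, op5, op6, op7 (pending dropped): illegal at step 3, since op2 poll() → 51 cannot apply there

13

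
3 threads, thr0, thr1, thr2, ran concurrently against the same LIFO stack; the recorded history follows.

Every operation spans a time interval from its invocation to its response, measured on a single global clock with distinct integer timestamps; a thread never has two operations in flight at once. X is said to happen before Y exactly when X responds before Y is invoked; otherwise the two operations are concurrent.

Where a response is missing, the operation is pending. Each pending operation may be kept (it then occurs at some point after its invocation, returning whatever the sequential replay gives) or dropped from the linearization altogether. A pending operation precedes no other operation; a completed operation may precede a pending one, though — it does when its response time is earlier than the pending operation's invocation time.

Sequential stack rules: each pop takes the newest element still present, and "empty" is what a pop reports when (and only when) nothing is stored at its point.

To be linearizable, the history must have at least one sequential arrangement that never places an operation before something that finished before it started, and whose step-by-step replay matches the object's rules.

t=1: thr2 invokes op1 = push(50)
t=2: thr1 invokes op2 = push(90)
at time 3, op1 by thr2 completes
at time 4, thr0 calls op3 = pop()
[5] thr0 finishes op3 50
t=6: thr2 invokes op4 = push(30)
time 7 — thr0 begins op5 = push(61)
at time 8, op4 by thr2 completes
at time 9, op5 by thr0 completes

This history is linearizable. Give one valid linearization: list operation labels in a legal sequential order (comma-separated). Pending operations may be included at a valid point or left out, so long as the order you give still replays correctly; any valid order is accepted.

op1, op3, op2, op4, op5

after step 1 (op1 push(50)): stack <50>
after step 2 (op3 pop() → 50): stack <>
after step 3 (op2 push(90) (pending, included)): stack <90>
after step 4 (op4 push(30)): stack <90,30>
after step 5 (op5 push(61)): stack <90,30,61>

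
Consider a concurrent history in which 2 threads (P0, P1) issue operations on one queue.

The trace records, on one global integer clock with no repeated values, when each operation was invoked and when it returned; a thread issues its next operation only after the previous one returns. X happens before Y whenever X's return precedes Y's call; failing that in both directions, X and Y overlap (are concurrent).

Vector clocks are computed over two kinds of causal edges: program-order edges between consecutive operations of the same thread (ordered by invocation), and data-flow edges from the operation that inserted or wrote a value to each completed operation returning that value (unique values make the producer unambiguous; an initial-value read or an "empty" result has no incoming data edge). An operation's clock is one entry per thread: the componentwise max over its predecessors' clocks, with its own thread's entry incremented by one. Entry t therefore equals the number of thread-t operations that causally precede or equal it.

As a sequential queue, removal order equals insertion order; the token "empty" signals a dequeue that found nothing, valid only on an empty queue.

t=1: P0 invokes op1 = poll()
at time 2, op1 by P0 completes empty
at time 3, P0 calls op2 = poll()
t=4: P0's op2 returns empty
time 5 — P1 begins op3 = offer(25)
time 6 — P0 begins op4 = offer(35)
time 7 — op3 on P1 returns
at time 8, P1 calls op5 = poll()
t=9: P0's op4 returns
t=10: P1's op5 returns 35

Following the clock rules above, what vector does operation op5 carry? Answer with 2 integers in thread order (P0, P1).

VC(op3, invoked at 5): no causal predecessors; +1 on P1 → (0, 1)
VC(op1, invoked at 1): no causal predecessors; +1 on P0 → (1, 0)
op2, invoked 3, takes VC(op1)=(1, 0) under max, adds 1 for P0 → (2, 0)
op4, invoked 6, takes VC(op2)=(2, 0) under max, adds 1 for P0 → (3, 0)
op5, invoked 8, takes VC(op3)=(0, 1), VC(op4)=(3, 0) under max, adds 1 for P1 → (3, 2)
target: VC(op5) = (3, 2)

(3, 2)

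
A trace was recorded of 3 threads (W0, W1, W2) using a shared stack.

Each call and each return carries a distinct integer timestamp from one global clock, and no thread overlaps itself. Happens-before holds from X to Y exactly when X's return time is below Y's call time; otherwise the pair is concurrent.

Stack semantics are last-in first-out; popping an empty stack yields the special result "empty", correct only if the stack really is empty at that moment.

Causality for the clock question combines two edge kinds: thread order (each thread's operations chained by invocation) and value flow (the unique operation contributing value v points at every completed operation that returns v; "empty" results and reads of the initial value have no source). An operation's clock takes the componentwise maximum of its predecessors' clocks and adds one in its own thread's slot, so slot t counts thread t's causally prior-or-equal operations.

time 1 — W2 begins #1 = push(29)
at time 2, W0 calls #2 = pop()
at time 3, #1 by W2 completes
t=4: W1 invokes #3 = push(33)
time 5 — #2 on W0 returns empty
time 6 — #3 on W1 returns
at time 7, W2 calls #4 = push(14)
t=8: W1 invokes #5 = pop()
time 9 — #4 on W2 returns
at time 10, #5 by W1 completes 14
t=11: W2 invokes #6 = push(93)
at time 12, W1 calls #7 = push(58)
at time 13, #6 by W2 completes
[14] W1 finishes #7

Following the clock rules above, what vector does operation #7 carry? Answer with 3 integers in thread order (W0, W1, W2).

no predecessors for #1 (invoked 1): W2 increments from zero → (0, 0, 1)
no predecessors for #3 (invoked 4): W1 increments from zero → (0, 1, 0)
no predecessors for #2 (invoked 2): W0 increments from zero → (1, 0, 0)
from VC(#1)=(0, 0, 1), #4 (invoked 7) maxes components and bumps W2 → (0, 0, 2)
from VC(#4)=(0, 0, 2), #6 (invoked 11) maxes components and bumps W2 → (0, 0, 3)
from VC(#3)=(0, 1, 0), VC(#4)=(0, 0, 2), #5 (invoked 8) maxes components and bumps W1 → (0, 2, 2)
from VC(#5)=(0, 2, 2), #7 (invoked 12) maxes components and bumps W1 → (0, 3, 2)
target: VC(#7) = (0, 3, 2)

(0, 3, 2)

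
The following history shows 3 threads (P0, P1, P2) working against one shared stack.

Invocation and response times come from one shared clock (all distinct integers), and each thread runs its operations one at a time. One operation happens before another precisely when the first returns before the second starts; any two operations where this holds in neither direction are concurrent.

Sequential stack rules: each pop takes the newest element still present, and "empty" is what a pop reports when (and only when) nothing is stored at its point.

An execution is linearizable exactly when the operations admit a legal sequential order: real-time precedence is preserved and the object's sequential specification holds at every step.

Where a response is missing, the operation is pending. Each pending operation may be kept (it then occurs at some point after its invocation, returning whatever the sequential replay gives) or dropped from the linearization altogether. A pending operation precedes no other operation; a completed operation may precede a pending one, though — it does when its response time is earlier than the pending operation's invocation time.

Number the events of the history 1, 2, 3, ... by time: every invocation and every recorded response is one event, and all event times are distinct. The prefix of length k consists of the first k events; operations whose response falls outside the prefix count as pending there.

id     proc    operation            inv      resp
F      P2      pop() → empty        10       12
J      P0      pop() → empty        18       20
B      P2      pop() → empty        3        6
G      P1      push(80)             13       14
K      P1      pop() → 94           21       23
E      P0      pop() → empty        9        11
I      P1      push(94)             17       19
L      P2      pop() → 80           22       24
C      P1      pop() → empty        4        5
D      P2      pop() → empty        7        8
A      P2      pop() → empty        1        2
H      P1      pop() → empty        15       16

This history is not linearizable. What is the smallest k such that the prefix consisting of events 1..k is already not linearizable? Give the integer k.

16

events 1..15 are linearizable; a witness order is A, B, C, D, E, F, G:
step 1: A pop() → empty — stack <>
step 2: B pop() → empty — stack <>
step 3: C pop() → empty — stack <>
step 4: D pop() → empty — stack <>
step 5: E pop() → empty — stack <>
step 6: F pop() → empty — stack <>
step 7: G push(80) — stack <80>
once event 16 joins (H's response, time 16), exhaustive search finds no witness
for example A, B, C, D, E, F, G, H fails at step 8: H pop() → empty is not legal there
for example A, B, C, D, F, E, G, H fails at step 8: H pop() → empty is not legal there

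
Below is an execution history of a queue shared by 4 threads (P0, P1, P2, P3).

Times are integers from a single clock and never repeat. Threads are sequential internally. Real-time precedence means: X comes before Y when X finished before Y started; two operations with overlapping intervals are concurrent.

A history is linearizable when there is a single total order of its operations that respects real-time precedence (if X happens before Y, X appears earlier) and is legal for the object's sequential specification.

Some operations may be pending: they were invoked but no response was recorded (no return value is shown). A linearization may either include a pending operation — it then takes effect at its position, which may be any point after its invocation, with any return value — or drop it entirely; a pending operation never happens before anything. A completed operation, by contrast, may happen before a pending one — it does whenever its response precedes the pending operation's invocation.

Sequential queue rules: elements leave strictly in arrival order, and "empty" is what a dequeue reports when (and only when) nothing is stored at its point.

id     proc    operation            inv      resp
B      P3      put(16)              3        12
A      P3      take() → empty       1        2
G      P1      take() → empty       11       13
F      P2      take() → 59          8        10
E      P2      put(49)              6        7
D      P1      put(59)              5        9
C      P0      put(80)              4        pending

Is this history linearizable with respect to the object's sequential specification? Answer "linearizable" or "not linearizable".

not linearizable

already the first 13 events (up to G's response at time 13) admit no linearization; the first 12 still do
the 6 completed operations admit 15 real-time orders; each fails the queue replay
completion choices over the 1 pending operation (C) were checked; none helps
take A, B, D, E, F, G (pending dropped): step 5 already fails, because F take() → 59 cannot occur there
take A, B, E, D, F, G (pending dropped): step 5 already fails, because F take() → 59 cannot occur there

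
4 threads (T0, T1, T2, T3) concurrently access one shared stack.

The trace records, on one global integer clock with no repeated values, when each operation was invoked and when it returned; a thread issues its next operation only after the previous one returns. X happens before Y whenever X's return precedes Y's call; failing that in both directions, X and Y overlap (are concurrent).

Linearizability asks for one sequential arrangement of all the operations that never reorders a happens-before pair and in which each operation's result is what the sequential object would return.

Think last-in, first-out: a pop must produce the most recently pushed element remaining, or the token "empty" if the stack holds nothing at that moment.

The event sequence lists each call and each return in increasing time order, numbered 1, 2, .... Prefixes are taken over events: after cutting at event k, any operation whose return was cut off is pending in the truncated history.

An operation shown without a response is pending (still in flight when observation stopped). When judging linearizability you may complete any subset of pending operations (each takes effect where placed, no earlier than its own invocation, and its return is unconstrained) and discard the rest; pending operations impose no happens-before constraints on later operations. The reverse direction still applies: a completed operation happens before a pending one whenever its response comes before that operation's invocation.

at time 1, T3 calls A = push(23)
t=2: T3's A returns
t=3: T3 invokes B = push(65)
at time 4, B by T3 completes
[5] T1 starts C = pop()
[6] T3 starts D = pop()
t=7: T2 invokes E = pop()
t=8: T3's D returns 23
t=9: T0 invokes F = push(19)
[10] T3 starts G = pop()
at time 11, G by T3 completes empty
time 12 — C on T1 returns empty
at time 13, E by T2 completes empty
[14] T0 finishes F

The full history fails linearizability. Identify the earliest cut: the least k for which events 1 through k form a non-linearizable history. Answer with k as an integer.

events 1..12 are still linearizable — one witness is A, B, E, D, C, G:
1. A push(23), leaving stack <23>
2. B push(65), leaving stack <23,65>
3. E pop() (pending, included), leaving stack <23>
4. D pop() → 23, leaving stack <>
5. C pop() → empty, leaving stack <>
6. G pop() → empty, leaving stack <>
event 13 — E's response, time 13 — after it, nothing linearizes
every completion of the 1 pending operation (F) was checked; none linearizes
for example A, B, C, D, E, G (pending dropped) fails at step 3: C pop() → empty is not legal there
for example A, B, C, D, G, E (pending dropped) fails at step 3: C pop() → empty is not legal there

13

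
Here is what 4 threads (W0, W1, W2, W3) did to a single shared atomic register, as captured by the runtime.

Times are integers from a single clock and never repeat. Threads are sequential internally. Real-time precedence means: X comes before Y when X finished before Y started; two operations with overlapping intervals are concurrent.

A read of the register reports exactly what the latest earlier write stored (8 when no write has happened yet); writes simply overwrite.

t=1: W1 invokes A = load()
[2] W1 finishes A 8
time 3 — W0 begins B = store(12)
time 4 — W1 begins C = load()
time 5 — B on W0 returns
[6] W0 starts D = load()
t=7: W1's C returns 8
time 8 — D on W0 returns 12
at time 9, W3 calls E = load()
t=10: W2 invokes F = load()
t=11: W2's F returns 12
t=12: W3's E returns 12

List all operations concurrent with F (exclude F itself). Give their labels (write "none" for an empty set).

E

F spans [10,11]; an op avoiding the whole window 10..11 is ordered, any other is concurrent
A [1,2]: before
B [3,5]: before
C [4,7]: before
D [6,8]: before
E [9,12]: concurrent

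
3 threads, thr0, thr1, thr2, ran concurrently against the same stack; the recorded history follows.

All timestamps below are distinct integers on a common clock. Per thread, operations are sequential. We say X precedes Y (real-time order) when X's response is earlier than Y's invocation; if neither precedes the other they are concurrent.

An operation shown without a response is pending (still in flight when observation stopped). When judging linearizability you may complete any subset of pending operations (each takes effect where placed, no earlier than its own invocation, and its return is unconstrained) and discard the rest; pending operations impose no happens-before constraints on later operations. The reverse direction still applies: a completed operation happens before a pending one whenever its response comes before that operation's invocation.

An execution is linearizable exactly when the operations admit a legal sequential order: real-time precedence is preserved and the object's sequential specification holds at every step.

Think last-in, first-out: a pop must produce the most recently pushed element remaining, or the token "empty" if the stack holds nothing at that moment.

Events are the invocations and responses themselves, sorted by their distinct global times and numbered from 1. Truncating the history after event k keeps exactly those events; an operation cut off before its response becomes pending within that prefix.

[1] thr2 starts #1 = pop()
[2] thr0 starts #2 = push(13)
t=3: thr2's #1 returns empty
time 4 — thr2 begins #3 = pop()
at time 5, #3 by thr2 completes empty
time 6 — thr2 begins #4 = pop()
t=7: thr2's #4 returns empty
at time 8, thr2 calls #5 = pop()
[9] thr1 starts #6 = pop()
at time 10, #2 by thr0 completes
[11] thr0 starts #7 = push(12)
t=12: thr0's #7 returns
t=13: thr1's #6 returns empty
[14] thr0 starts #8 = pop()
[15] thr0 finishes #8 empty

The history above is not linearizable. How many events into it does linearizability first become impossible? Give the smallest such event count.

15

a valid linearization of events 1..14 exists, for instance #1, #3, #4, #2, #5, #6, #7:
1. #1 pop() → empty, leaving stack <>
2. #3 pop() → empty, leaving stack <>
3. #4 pop() → empty, leaving stack <>
4. #2 push(13), leaving stack <13>
5. #5 pop() (pending, included), leaving stack <>
6. #6 pop() → empty, leaving stack <>
7. #7 push(12), leaving stack <12>
include event 15 — #8 responding at 15 — and every candidate order breaks
no escape via the 1 pending operation (#5): every completion choice fails
sample order #1, #2, #3, #4, #6, #7, #8 (pending dropped) stalls at step 3 — #3 pop() → empty has no legal effect
sample order #1, #2, #3, #4, #7, #6, #8 (pending dropped) stalls at step 3 — #3 pop() → empty has no legal effect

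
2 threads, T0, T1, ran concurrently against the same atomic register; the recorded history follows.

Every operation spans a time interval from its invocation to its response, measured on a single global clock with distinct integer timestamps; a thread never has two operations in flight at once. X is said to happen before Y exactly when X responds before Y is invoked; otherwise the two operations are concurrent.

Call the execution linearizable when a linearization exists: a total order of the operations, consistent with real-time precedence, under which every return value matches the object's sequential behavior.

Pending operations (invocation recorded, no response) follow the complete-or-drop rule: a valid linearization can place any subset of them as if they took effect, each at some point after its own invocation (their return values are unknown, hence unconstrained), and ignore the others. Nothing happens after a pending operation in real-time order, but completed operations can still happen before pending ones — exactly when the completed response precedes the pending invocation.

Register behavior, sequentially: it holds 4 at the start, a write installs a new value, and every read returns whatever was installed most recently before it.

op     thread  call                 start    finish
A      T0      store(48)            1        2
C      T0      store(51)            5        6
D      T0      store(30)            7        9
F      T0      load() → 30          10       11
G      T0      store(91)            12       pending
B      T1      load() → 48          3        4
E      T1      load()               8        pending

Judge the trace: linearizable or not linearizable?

witness order: A, B, C, D, E, F
step 1: A store(48) — value 48
step 2: B load() → 48 — value 48
step 3: C store(51) — value 51
step 4: D store(30) — value 30
step 5: E load() (pending, included) — value 30
step 6: F load() → 30 — value 30

linearizable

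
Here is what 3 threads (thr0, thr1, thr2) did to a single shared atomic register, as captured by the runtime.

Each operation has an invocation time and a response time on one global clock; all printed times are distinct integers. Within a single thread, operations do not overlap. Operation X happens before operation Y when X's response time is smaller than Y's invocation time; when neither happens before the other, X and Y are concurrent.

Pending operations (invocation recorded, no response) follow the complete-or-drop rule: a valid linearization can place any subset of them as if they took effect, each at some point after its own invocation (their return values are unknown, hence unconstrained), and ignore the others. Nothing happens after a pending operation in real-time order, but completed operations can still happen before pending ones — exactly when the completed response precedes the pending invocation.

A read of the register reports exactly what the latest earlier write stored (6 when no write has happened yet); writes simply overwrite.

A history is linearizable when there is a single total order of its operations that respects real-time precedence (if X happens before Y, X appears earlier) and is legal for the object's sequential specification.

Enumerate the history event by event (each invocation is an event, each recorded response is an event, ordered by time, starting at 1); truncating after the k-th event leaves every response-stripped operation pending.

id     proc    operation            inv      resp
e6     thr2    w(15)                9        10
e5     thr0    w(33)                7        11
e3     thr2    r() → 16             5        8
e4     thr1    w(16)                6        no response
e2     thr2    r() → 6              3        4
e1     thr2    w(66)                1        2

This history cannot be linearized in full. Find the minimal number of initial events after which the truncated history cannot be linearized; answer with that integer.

4

one valid order for events 1..3 is e1:
1. e1 w(66), leaving value 66
at event 4 (e2's time-4 response) nothing linearizes any more
one such order, e1, e2, breaks at step 2 where e2 r() → 6 is illegal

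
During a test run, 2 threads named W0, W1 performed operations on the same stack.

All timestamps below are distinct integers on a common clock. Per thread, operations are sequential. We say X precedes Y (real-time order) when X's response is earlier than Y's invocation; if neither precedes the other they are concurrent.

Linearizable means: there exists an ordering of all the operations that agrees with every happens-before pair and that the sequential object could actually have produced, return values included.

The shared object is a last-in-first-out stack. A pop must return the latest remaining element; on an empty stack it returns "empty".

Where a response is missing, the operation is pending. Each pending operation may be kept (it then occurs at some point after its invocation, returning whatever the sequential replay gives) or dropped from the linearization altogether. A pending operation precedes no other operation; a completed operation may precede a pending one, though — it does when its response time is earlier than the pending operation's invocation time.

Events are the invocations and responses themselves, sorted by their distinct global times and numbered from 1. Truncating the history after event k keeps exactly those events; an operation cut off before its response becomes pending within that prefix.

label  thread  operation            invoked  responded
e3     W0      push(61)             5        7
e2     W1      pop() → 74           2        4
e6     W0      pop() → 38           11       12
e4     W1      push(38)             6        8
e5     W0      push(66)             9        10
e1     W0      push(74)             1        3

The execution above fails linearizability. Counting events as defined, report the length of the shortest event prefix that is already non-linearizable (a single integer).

one valid order for events 1..11 is e1, e2, e3, e4, e5:
step 1: e1 push(74) — stack <74>
step 2: e2 pop() → 74 — stack <>
step 3: e3 push(61) — stack <61>
step 4: e4 push(38) — stack <61,38>
step 5: e5 push(66) — stack <61,38,66>
include event 12 — e6 responding at 12 — and every candidate order breaks
for example e1, e2, e3, e4, e5, e6 fails at step 6: e6 pop() → 38 is not legal there
for example e1, e2, e4, e3, e5, e6 fails at step 6: e6 pop() → 38 is not legal there

12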